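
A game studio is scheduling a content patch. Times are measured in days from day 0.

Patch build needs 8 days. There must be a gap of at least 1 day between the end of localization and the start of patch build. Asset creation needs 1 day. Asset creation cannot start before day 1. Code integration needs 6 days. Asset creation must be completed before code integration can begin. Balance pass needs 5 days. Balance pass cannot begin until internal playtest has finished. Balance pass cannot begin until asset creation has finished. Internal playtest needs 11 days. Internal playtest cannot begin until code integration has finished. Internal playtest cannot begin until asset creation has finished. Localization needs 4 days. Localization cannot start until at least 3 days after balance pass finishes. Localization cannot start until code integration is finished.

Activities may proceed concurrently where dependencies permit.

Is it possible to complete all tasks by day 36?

Asset creation waits on its own release at day 1, so it starts at day 1 and finishes at 1 + 1 = day 2.
After asset creation (finishes day 2), code integration can start at day 2 and finishes at day 8.
Internal playtest has to wait for code integration (finishes day 8); asset creation (finishes day 2). The latest of these is day 8, so internal playtest runs day 8 to 8 + 11 = day 19.
For balance pass: internal playtest (finishes day 19); asset creation (finishes day 2). Taking the maximum gives a start of day 19, and it finishes at 19 + 5 = day 24.
Localization has to wait for balance pass (finishes day 24, plus 3-day gap → day 27); code integration (finishes day 8). The latest of these is day 27, so localization runs day 27 to 27 + 4 = day 31.
Patch build waits on localization (finishes day 31, plus 1-day gap → day 32), so it starts at day 32 and finishes at 32 + 8 = day 40.
The earliest everything can be done is day 40, which is after the deadline of 36, so it is not possible.

No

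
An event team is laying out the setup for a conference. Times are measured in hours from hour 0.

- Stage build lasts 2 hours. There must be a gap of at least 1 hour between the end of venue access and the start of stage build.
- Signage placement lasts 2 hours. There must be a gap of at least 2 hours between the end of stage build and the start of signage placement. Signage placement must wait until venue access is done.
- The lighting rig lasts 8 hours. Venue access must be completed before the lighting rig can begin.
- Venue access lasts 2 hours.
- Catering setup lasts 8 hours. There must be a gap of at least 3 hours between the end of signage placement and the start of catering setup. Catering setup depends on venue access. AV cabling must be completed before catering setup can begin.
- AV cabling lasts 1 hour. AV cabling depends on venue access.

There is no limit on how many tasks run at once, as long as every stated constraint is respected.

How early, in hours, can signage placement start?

Venue access has no prerequisites, so it starts at hour 0 and finishes at hour 2.
Stage build waits on venue access (finishes hour 2, plus 1-hour gap → hour 3), so it starts at hour 3 and finishes at 3 + 2 = hour 5.
Signage placement waits on stage build (finishes hour 5, plus 2-hour gap → hour 7); venue access (finishes hour 2). The latest of these is hour 7, which is the earliest signage placement can start.

7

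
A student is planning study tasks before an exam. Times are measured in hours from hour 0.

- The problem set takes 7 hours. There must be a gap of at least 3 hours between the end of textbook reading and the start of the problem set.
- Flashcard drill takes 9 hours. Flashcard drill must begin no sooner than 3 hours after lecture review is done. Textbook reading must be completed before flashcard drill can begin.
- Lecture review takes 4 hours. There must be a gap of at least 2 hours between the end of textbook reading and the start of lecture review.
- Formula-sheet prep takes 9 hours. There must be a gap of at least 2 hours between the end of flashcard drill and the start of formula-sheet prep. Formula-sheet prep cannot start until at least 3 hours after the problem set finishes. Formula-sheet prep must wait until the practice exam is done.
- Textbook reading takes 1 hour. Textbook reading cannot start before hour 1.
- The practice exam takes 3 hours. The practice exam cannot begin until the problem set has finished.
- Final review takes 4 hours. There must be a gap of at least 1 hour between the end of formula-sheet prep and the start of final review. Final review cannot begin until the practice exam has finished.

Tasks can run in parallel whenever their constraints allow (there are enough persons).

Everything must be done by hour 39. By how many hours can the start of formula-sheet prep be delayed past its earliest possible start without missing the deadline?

After its own release at hour 1, textbook reading can start at hour 1 and finishes at hour 2.
After textbook reading (finishes hour 2, plus 3-hour gap → hour 5), the problem set can start at hour 5 and finishes at hour 12.
The practice exam cannot begin until the problem set (finishes hour 12). It runs from hour 12 to 12 + 3 = hour 15.
Lecture review waits on textbook reading (finishes hour 2, plus 2-hour gap → hour 4), so it starts at hour 4 and finishes at 4 + 4 = hour 8.
Flashcard drill needs all of lecture review (finishes hour 8, plus 3-hour gap → hour 11); textbook reading (finishes hour 2). That puts its earliest start at hour 11; it finishes at 11 + 9 = hour 20.
For formula-sheet prep: flashcard drill (finishes hour 20, plus 2-hour gap → hour 22); the problem set (finishes hour 12, plus 3-hour gap → hour 15); the practice exam (finishes hour 15). Taking the maximum gives a start of hour 22, and it finishes at 22 + 9 = hour 31.

Working backward from the deadline:
Nothing follows final review; the deadline of hour 39 is its only limit. It must start by 39 − 4 = hour 35.
Formula-sheet prep feeds into final review (must start by hour 35, minus 1-hour gap → hour 34); so formula-sheet prep must finish by hour 34 and therefore start by hour 25.
So formula-sheet prep can start as early as hour 22 and as late as hour 25, giving 25 − 22 = 3 hours of slack.

3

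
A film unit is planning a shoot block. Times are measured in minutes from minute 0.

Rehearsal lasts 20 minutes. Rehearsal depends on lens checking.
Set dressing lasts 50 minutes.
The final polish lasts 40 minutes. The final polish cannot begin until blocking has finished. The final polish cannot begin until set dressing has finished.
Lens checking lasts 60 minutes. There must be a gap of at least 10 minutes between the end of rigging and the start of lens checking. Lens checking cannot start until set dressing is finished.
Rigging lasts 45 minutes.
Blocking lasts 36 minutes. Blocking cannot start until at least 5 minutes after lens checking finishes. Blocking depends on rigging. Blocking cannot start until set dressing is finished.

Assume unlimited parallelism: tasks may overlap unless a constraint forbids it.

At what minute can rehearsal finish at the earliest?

Set dressing has no prerequisites, so it starts at minute 0 and finishes at minute 50.
Rigging can start immediately at minute 0; it finishes at minute 45.
Lens checking has to wait for rigging (finishes minute 45, plus 10-minute gap → minute 55); set dressing (finishes minute 50). The latest of these is minute 55, so lens checking runs minute 55 to 55 + 60 = minute 115.
After lens checking (finishes minute 115), rehearsal can start at minute 115 and finishes at minute 135.

135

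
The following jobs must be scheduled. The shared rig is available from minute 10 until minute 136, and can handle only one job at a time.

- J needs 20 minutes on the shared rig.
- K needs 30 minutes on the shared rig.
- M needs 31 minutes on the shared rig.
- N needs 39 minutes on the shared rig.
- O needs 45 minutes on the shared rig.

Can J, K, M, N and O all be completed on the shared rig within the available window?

The shared rig window is 136 − 10 = 126 minutes.
Running back to back, the jobs need 20 + 30 + 31 + 39 + 45 = 165 minutes on the shared rig.
Since 165 > 126, they cannot all fit.

No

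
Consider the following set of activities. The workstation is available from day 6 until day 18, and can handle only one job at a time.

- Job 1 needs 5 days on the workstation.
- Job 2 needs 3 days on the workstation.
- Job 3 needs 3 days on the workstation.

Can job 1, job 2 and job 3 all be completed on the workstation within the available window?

The workstation window is 18 − 6 = 12 days.
Running back to back, the jobs need 5 + 3 + 3 = 11 days on the workstation.
Since 11 ≤ 12, they fit within the window.

Yes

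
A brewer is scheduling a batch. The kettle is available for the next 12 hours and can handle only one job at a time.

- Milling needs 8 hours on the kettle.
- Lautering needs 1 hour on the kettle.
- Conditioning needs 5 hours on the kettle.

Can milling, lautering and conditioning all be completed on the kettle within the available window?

Running back to back, the jobs need 8 + 1 + 5 = 14 hours on the kettle.
Since 14 > 12, they cannot all fit.

No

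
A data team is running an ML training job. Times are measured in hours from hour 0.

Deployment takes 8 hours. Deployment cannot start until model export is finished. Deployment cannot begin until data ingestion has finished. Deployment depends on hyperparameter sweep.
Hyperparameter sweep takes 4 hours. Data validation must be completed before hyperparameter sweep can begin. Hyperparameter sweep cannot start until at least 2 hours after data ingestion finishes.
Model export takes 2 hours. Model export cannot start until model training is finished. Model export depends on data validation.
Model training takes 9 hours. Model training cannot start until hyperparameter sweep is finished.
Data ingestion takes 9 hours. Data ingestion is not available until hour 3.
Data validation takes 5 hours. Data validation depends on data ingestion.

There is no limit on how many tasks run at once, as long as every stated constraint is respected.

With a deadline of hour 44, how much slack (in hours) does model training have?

Data ingestion waits on its own release at hour 3, so it starts at hour 3 and finishes at 3 + 9 = hour 12.
Data validation waits on data ingestion (finishes hour 12), so it starts at hour 12 and finishes at 12 + 5 = hour 17.
Hyperparameter sweep has to wait for data validation (finishes hour 17); data ingestion (finishes hour 12, plus 2-hour gap → hour 14). The latest of these is hour 17, so hyperparameter sweep runs hour 17 to 17 + 4 = hour 21.
Model training waits on hyperparameter sweep (finishes hour 21), so it starts at hour 21 and finishes at 21 + 9 = hour 30.

Working backward from the deadline:
Deployment must finish by hour 44; it takes 8 hours, so it must start by 44 − 8 = hour 36.
Model export has to be done before deployment (must start by hour 36). That means finishing by hour 36, i.e. starting by 36 − 2 = hour 34.
Model training must finish before model export (must start by hour 34). With a 9-hour duration, model training must start by 34 − 9 = hour 25.
So model training can start as early as hour 21 and as late as hour 25, giving 25 − 21 = 4 hours of slack.

4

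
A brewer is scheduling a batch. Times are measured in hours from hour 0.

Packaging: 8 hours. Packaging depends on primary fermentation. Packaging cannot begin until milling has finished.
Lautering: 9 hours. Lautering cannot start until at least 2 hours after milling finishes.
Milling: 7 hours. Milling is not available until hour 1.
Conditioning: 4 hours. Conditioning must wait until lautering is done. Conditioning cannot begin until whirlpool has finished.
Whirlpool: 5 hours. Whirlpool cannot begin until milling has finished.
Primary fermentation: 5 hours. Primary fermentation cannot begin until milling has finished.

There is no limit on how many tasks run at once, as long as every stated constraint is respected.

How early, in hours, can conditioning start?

Milling waits on its own release at hour 1, so it starts at hour 1 and finishes at 1 + 7 = hour 8.
After milling (finishes hour 8), whirlpool can start at hour 8 and finishes at hour 13.
After milling (finishes hour 8, plus 2-hour gap → hour 10), lautering can start at hour 10 and finishes at hour 19.
Conditioning waits on lautering (finishes hour 19); whirlpool (finishes hour 13). The latest of these is hour 19, which is the earliest conditioning can start.

19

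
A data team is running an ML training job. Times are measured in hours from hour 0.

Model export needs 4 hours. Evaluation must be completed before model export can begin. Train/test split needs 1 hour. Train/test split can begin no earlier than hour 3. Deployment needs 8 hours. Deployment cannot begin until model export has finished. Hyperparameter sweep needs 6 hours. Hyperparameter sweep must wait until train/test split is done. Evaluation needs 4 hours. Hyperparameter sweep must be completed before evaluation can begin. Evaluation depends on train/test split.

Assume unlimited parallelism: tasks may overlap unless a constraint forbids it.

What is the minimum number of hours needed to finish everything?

Train/test split cannot begin until its own release at hour 3. It runs from hour 3 to 3 + 1 = hour 4.
Hyperparameter sweep cannot begin until train/test split (finishes hour 4). It runs from hour 4 to 4 + 6 = hour 10.
For evaluation: hyperparameter sweep (finishes hour 10); train/test split (finishes hour 4). Taking the maximum gives a start of hour 10, and it finishes at 10 + 4 = hour 14.
Model export cannot begin until evaluation (finishes hour 14). It runs from hour 14 to 14 + 4 = hour 18.
Deployment cannot begin until model export (finishes hour 18). It runs from hour 18 to 18 + 8 = hour 26.
All tasks are finished once the last one completes. Finish times: Train/test split at 4, Hyperparameter sweep at 10, Evaluation at 14, Model export at 18, Deployment at 26. The latest is hour 26.

26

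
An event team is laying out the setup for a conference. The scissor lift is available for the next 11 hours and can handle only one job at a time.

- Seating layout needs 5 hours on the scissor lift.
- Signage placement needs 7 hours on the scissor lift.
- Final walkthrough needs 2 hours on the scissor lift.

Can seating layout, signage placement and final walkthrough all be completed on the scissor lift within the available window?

Running back to back, the jobs need 5 + 7 + 2 = 14 hours on the scissor lift.
Since 14 > 11, they cannot all fit.

No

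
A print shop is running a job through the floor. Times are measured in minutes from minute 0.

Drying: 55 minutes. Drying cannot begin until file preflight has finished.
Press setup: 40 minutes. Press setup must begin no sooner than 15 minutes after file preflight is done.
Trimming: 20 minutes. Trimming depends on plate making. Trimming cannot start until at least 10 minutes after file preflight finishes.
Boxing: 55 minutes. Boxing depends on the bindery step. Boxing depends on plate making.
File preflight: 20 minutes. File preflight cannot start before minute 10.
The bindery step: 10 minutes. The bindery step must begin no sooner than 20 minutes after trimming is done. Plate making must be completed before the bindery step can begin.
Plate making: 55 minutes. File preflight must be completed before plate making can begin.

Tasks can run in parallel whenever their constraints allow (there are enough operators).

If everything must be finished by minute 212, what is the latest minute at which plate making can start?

52

Boxing has no dependents, so it just needs to finish by minute 212. Starting by 212 − 55 = minute 157 achieves that.
The bindery step feeds into boxing (must start by minute 157); so the bindery step must finish by minute 157 and therefore start by minute 147.
Since the bindery step (must start by minute 147, minus 20-minute gap → minute 127) depends on it, trimming must finish by minute 127. Backing off its 20-minute duration gives a latest start of minute 107.
Plate making must finish in time for trimming (must start by minute 107); the bindery step (must start by minute 147); boxing (must start by minute 157). The tightest is minute 107, so plate making must start by 107 − 55 = minute 52.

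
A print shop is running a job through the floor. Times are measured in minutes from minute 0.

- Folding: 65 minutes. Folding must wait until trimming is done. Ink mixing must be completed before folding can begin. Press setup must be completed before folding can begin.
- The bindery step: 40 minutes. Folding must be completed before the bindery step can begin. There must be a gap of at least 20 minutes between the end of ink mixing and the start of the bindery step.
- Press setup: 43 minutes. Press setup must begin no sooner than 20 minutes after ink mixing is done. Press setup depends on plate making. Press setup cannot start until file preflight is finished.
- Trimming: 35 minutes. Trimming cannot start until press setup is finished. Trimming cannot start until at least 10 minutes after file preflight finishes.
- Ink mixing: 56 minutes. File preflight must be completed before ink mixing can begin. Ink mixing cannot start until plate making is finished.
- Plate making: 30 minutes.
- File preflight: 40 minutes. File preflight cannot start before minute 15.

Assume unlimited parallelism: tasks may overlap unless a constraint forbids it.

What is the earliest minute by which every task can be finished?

314

Nothing blocks plate making, so it runs from minute 0 to minute 30.
After its own release at minute 15, file preflight can start at minute 15 and finishes at minute 55.
Ink mixing has to wait for file preflight (finishes minute 55); plate making (finishes minute 30). The latest of these is minute 55, so ink mixing runs minute 55 to 55 + 56 = minute 111.
Press setup has to wait for ink mixing (finishes minute 111, plus 20-minute gap → minute 131); plate making (finishes minute 30); file preflight (finishes minute 55). The latest of these is minute 131, so press setup runs minute 131 to 131 + 43 = minute 174.
For trimming: press setup (finishes minute 174); file preflight (finishes minute 55, plus 10-minute gap → minute 65). Taking the maximum gives a start of minute 174, and it finishes at 174 + 35 = minute 209.
Folding cannot start until trimming (finishes minute 209); ink mixing (finishes minute 111); press setup (finishes minute 174). The controlling bound is minute 209, so folding finishes at 209 + 65 = minute 274.
The bindery step needs all of folding (finishes minute 274); ink mixing (finishes minute 111, plus 20-minute gap → minute 131). That puts its earliest start at minute 274; it finishes at 274 + 40 = minute 314.
All tasks are finished once the last one completes. Finish times: File preflight at 55, Plate making at 30, Ink mixing at 111, Press setup at 174, Trimming at 209, Folding at 274, The bindery step at 314. The latest is minute 314.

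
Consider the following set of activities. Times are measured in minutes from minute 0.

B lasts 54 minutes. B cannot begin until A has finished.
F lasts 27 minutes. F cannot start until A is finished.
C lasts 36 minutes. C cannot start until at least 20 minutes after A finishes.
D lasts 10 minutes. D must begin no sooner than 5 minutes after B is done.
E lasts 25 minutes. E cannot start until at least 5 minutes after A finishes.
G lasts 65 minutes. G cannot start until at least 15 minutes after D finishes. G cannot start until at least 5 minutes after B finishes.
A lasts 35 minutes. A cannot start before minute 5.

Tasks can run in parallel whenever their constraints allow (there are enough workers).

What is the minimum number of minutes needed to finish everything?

189

After its own release at minute 5, A can start at minute 5 and finishes at minute 40.
F waits on A (finishes minute 40), so it starts at minute 40 and finishes at 40 + 27 = minute 67.
E cannot begin until A (finishes minute 40, plus 5-minute gap → minute 45). It runs from minute 45 to 45 + 25 = minute 70.
C cannot begin until A (finishes minute 40, plus 20-minute gap → minute 60). It runs from minute 60 to 60 + 36 = minute 96.
B cannot begin until A (finishes minute 40). It runs from minute 40 to 40 + 54 = minute 94.
D waits on B (finishes minute 94, plus 5-minute gap → minute 99), so it starts at minute 99 and finishes at 99 + 10 = minute 109.
G has to wait for D (finishes minute 109, plus 15-minute gap → minute 124); B (finishes minute 94, plus 5-minute gap → minute 99). The latest of these is minute 124, so G runs minute 124 to 124 + 65 = minute 189.
All tasks are finished once the last one completes. Finish times: A at 40, B at 94, C at 96, D at 109, E at 70, F at 67, G at 189. The latest is minute 189.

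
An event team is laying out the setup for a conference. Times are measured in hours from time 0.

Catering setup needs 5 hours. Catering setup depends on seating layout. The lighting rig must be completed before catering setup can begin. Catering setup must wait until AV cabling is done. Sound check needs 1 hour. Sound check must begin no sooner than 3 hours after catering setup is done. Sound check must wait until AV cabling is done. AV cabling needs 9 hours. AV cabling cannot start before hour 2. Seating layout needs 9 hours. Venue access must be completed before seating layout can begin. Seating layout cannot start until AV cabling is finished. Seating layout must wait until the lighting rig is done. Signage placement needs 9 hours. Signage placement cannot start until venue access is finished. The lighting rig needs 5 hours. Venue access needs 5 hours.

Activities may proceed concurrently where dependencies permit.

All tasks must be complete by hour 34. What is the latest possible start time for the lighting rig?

11

To finish by hour 34, sound check (duration 1) must start no later than hour 33.
Catering setup has to be done before sound check (must start by hour 33, minus 3-hour gap → hour 30). That means finishing by hour 30, i.e. starting by 30 − 5 = hour 25.
Seating layout has to be done before catering setup (must start by hour 25). That means finishing by hour 25, i.e. starting by 25 − 9 = hour 16.
The lighting rig must finish in time for seating layout (must start by hour 16); catering setup (must start by hour 25). The tightest is hour 16, so the lighting rig must start by 16 − 5 = hour 11.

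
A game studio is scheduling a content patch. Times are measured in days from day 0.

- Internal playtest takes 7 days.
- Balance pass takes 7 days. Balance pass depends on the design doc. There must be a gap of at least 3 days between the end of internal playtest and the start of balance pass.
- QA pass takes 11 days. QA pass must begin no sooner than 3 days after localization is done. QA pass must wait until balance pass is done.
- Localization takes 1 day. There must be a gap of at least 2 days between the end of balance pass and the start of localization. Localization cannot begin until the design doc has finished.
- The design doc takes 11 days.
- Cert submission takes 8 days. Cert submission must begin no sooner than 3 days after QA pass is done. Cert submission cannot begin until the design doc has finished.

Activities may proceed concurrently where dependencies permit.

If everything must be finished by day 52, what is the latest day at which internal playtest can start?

Cert submission has no dependents, so it just needs to finish by day 52. Starting by 52 − 8 = day 44 achieves that.
QA pass feeds into cert submission (must start by day 44, minus 3-day gap → day 41); so QA pass must finish by day 41 and therefore start by day 30.
Localization must finish before QA pass (must start by day 30, minus 3-day gap → day 27). With a 1-day duration, localization must start by 27 − 1 = day 26.
Balance pass feeds localization (must start by day 26, minus 2-day gap → day 24); QA pass (must start by day 30). Taking the minimum, balance pass must finish by day 24 and start by 24 − 7 = day 17.
Since balance pass (must start by day 17, minus 3-day gap → day 14) depends on it, internal playtest must finish by day 14. Backing off its 7-day duration gives a latest start of day 7.

7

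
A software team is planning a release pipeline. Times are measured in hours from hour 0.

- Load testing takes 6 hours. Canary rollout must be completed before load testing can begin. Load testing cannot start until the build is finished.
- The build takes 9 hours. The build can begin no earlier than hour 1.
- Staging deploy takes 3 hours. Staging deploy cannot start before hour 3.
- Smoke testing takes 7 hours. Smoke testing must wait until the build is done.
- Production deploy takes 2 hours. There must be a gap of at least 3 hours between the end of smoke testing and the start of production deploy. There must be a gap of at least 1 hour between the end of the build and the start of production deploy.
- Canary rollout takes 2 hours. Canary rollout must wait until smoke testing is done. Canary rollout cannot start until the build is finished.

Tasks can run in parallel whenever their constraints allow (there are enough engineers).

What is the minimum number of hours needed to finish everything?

Staging deploy waits on its own release at hour 3, so it starts at hour 3 and finishes at 3 + 3 = hour 6.
After its own release at hour 1, the build can start at hour 1 and finishes at hour 10.
Smoke testing cannot begin until the build (finishes hour 10). It runs from hour 10 to 10 + 7 = hour 17.
Production deploy needs all of smoke testing (finishes hour 17, plus 3-hour gap → hour 20); the build (finishes hour 10, plus 1-hour gap → hour 11). That puts its earliest start at hour 20; it finishes at 20 + 2 = hour 22.
Canary rollout needs all of smoke testing (finishes hour 17); the build (finishes hour 10). That puts its earliest start at hour 17; it finishes at 17 + 2 = hour 19.
Load testing needs all of canary rollout (finishes hour 19); the build (finishes hour 10). That puts its earliest start at hour 19; it finishes at 19 + 6 = hour 25.
All tasks are finished once the last one completes. Finish times: The build at 10, Staging deploy at 6, Smoke testing at 17, Canary rollout at 19, Load testing at 25, Production deploy at 22. The latest is hour 25.

25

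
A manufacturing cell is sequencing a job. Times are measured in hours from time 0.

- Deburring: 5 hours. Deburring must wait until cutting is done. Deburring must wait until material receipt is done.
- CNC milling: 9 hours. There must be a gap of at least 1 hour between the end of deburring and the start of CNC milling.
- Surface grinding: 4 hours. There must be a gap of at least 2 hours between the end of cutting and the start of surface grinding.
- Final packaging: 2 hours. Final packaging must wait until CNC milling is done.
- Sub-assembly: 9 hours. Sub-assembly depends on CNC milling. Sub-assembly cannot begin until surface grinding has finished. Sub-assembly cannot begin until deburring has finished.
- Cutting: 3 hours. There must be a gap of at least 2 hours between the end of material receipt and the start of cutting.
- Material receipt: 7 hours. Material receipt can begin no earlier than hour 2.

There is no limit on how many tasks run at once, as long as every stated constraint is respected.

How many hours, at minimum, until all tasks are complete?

Material receipt cannot begin until its own release at hour 2. It runs from hour 2 to 2 + 7 = hour 9.
Cutting waits on material receipt (finishes hour 9, plus 2-hour gap → hour 11), so it starts at hour 11 and finishes at 11 + 3 = hour 14.
Surface grinding cannot begin until cutting (finishes hour 14, plus 2-hour gap → hour 16). It runs from hour 16 to 16 + 4 = hour 20.
Deburring needs all of cutting (finishes hour 14); material receipt (finishes hour 9). That puts its earliest start at hour 14; it finishes at 14 + 5 = hour 19.
CNC milling waits on deburring (finishes hour 19, plus 1-hour gap → hour 20), so it starts at hour 20 and finishes at 20 + 9 = hour 29.
Final packaging waits on CNC milling (finishes hour 29), so it starts at hour 29 and finishes at 29 + 2 = hour 31.
Sub-assembly has to wait for CNC milling (finishes hour 29); surface grinding (finishes hour 20); deburring (finishes hour 19). The latest of these is hour 29, so sub-assembly runs hour 29 to 29 + 9 = hour 38.
All tasks are finished once the last one completes. Finish times: Material receipt at 9, Cutting at 14, Deburring at 19, CNC milling at 29, Surface grinding at 20, Sub-assembly at 38, Final packaging at 31. The latest is hour 38.

38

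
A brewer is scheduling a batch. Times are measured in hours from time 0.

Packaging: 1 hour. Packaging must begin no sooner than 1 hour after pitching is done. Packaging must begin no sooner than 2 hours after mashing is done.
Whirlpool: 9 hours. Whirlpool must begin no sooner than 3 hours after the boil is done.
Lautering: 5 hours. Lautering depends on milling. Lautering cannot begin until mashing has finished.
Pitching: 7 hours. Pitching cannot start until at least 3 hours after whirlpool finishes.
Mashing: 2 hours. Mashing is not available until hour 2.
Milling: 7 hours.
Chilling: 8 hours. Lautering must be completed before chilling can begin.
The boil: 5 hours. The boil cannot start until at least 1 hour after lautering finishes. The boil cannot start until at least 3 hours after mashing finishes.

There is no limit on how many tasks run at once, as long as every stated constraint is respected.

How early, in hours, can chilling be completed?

20

Mashing cannot begin until its own release at hour 2. It runs from hour 2 to 2 + 2 = hour 4.
Milling can start immediately at hour 0; it finishes at hour 7.
Lautering cannot start until milling (finishes hour 7); mashing (finishes hour 4). The controlling bound is hour 7, so lautering finishes at 7 + 5 = hour 12.
Chilling cannot begin until lautering (finishes hour 12). It runs from hour 12 to 12 + 8 = hour 20.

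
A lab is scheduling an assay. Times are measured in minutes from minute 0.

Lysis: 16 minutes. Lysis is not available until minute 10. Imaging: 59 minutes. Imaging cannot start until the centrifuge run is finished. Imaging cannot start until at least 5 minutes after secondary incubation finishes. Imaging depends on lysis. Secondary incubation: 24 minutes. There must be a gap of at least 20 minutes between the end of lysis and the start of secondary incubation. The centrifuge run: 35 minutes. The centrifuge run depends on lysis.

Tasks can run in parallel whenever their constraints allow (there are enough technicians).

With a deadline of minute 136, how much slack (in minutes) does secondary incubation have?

2

Lysis cannot begin until its own release at minute 10. It runs from minute 10 to 10 + 16 = minute 26.
After lysis (finishes minute 26, plus 20-minute gap → minute 46), secondary incubation can start at minute 46 and finishes at minute 70.

Working backward from the deadline:
Imaging must finish by minute 136; it takes 59 minutes, so it must start by 136 − 59 = minute 77.
Secondary incubation has to be done before imaging (must start by minute 77, minus 5-minute gap → minute 72). That means finishing by minute 72, i.e. starting by 72 − 24 = minute 48.
So secondary incubation can start as early as minute 46 and as late as minute 48, giving 48 − 46 = 2 minutes of slack.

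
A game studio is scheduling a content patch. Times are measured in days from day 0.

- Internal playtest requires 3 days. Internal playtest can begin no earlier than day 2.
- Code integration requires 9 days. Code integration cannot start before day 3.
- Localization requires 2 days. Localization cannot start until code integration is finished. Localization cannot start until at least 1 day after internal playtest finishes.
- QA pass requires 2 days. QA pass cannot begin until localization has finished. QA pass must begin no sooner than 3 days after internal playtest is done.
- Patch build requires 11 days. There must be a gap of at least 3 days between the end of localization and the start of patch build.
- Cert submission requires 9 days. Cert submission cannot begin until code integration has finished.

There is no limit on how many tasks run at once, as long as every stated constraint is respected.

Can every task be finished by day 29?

Yes

After its own release at day 2, internal playtest can start at day 2 and finishes at day 5.
Code integration cannot begin until its own release at day 3. It runs from day 3 to 3 + 9 = day 12.
After code integration (finishes day 12), cert submission can start at day 12 and finishes at day 21.
For localization: code integration (finishes day 12); internal playtest (finishes day 5, plus 1-day gap → day 6). Taking the maximum gives a start of day 12, and it finishes at 12 + 2 = day 14.
Patch build cannot begin until localization (finishes day 14, plus 3-day gap → day 17). It runs from day 17 to 17 + 11 = day 28.
QA pass needs all of localization (finishes day 14); internal playtest (finishes day 5, plus 3-day gap → day 8). That puts its earliest start at day 14; it finishes at 14 + 2 = day 16.
Every task is finished by day 28, which is no later than the deadline of 29, so the schedule is feasible.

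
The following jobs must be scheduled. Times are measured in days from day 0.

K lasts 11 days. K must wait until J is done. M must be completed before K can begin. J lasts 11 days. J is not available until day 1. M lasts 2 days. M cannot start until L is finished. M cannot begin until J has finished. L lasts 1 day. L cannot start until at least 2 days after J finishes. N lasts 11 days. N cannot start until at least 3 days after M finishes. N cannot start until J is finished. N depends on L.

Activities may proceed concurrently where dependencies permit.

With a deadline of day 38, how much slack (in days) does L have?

7

J waits on its own release at day 1, so it starts at day 1 and finishes at 1 + 11 = day 12.
L cannot begin until J (finishes day 12, plus 2-day gap → day 14). It runs from day 14 to 14 + 1 = day 15.

Working backward from the deadline:
Nothing follows K; the deadline of day 38 is its only limit. It must start by 38 − 11 = day 27.
Nothing follows N; the deadline of day 38 is its only limit. It must start by 38 − 11 = day 27.
For M: K (must start by day 27); N (must start by day 27, minus 3-day gap → day 24). The most restrictive is day 24; with a 2-day duration, M must start by day 22.
For L: M (must start by day 22); N (must start by day 27). The most restrictive is day 22; with a 1-day duration, L must start by day 21.
So L can start as early as day 14 and as late as day 21, giving 21 − 14 = 7 days of slack.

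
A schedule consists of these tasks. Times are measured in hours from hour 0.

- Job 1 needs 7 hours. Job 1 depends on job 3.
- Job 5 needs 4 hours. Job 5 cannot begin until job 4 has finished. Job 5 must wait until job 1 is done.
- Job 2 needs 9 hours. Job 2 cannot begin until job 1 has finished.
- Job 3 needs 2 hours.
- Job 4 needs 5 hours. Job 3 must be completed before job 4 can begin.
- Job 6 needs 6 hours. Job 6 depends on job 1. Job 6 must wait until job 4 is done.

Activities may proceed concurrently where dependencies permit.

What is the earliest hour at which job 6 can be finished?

15

Job 3 can start immediately at hour 0; it finishes at hour 2.
After job 3 (finishes hour 2), job 4 can start at hour 2 and finishes at hour 7.
Job 1 cannot begin until job 3 (finishes hour 2). It runs from hour 2 to 2 + 7 = hour 9.
Job 6 cannot start until job 1 (finishes hour 9); job 4 (finishes hour 7). The controlling bound is hour 9, so job 6 finishes at 9 + 6 = hour 15.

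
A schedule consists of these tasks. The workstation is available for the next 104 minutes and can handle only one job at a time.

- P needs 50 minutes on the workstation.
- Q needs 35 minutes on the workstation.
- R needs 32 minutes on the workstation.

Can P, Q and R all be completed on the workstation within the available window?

Running back to back, the jobs need 50 + 35 + 32 = 117 minutes on the workstation.
Since 117 > 104, they cannot all fit.

No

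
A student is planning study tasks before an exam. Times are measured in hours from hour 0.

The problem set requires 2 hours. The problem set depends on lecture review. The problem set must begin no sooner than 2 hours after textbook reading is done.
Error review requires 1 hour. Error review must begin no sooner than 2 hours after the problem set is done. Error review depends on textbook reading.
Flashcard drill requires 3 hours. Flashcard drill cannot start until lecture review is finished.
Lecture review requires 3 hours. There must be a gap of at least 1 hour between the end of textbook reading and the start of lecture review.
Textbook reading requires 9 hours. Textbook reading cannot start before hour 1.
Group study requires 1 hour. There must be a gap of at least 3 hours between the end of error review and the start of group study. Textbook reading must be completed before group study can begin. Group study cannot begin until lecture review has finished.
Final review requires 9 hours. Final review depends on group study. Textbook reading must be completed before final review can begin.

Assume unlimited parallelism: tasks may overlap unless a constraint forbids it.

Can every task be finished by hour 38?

Yes

Textbook reading waits on its own release at hour 1, so it starts at hour 1 and finishes at 1 + 9 = hour 10.
Lecture review waits on textbook reading (finishes hour 10, plus 1-hour gap → hour 11), so it starts at hour 11 and finishes at 11 + 3 = hour 14.
Flashcard drill cannot begin until lecture review (finishes hour 14). It runs from hour 14 to 14 + 3 = hour 17.
For the problem set: lecture review (finishes hour 14); textbook reading (finishes hour 10, plus 2-hour gap → hour 12). Taking the maximum gives a start of hour 14, and it finishes at 14 + 2 = hour 16.
Error review cannot start until the problem set (finishes hour 16, plus 2-hour gap → hour 18); textbook reading (finishes hour 10). The controlling bound is hour 18, so error review finishes at 18 + 1 = hour 19.
Group study cannot start until error review (finishes hour 19, plus 3-hour gap → hour 22); textbook reading (finishes hour 10); lecture review (finishes hour 14). The controlling bound is hour 22, so group study finishes at 22 + 1 = hour 23.
Final review has to wait for group study (finishes hour 23); textbook reading (finishes hour 10). The latest of these is hour 23, so final review runs hour 23 to 23 + 9 = hour 32.
Every task is finished by hour 32, which is no later than the deadline of 38, so the schedule is feasible.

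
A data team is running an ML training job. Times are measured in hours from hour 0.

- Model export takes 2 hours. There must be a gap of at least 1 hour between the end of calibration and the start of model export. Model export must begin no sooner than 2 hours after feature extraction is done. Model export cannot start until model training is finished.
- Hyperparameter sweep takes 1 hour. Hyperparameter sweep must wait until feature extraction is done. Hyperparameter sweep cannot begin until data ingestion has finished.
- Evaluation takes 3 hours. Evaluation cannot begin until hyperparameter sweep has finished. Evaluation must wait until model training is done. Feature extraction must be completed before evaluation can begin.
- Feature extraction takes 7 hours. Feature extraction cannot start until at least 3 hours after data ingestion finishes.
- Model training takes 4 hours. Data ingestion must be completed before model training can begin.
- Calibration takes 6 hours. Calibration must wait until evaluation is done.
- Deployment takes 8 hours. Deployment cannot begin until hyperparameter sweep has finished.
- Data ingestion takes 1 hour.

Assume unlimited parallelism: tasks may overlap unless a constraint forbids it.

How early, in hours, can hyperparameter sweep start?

11

Nothing blocks data ingestion, so it runs from hour 0 to hour 1.
After data ingestion (finishes hour 1, plus 3-hour gap → hour 4), feature extraction can start at hour 4 and finishes at hour 11.
Hyperparameter sweep waits on feature extraction (finishes hour 11); data ingestion (finishes hour 1). The latest of these is hour 11, which is the earliest hyperparameter sweep can start.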